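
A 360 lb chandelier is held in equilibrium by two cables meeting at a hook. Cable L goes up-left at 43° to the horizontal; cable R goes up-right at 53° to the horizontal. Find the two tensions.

T_L = 217.8 lb, T_R = 264.7 lb

ΣF_x = 0: −T_L·cos43° + T_R·cos53° = 0 → T_R = 1.21525·T_L.
ΣF_y = 0: T_L·sin43° + T_R·sin53° = 360.
Substitute: T_L·(0.681998 + 1.21525·0.798636) = 360 → T_L = 217.846 ≈ 217.8 lb.
Then T_R = 1.21525 × 217.846 = 264.7 lb.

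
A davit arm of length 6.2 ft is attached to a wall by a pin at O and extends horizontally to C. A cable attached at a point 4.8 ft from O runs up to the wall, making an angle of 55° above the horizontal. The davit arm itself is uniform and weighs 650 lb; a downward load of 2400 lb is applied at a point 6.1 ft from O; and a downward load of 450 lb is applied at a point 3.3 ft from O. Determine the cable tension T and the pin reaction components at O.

ΣM about O: T·sin55°·4.8 − 650·3.1 − 2400·6.1 − 450·3.3 = 0 → T = 18140/(4.8·0.819152) = 4613.51 ≈ 4614 lb.
ΣF_x = 0: O_x − T·cos55° = 0 → O_x = 4613.51 × 0.573576 = 2646 lb.
ΣF_y = 0: O_y + T·sin55° − 650 − 2400 − 450 = 0 → O_y = 3500 − 4613.51 × 0.819152 = -279.2 lb.

T = 4614 lb, O_x = 2646 lb, O_y = -279.2 lb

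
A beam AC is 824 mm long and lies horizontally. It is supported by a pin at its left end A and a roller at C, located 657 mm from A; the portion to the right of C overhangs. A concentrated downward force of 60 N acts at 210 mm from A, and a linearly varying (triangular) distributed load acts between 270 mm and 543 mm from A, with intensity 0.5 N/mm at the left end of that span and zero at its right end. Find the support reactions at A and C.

A_x = 0, A_y = 71.57 N, C_y = 56.68 N

Resultant of the triangular load: ½ × 0.5 × 273 = 68.25 N, acting at 361 mm from A (one-third of the span from the peak).
Moments about A: C_y·657 − 60·210 − (½·0.5·273)·361 = 0 → C_y = 37238.25/657 = 56.6792 ≈ 56.68 N.
ΣF_y = 0: A_y + 56.6792 − 60 − ½·0.5·273 = 0 → A_y = 71.57 N.
ΣF_x = 0: no horizontal applied forces, so A_x = 0.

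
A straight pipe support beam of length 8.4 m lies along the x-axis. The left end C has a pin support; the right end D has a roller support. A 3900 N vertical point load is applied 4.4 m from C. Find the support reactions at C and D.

C_x = 0, C_y = 1857 N, D_y = 2043 N

Taking moments about C: D_y·8.4 − 3900·4.4 = 0 → D_y = 17160/8.4 = 2042.86 ≈ 2043 N.
ΣF_y = 0: C_y + 2042.86 − 3900 = 0 → C_y = 1857 N.
ΣF_x = 0: no horizontal applied forces, so C_x = 0.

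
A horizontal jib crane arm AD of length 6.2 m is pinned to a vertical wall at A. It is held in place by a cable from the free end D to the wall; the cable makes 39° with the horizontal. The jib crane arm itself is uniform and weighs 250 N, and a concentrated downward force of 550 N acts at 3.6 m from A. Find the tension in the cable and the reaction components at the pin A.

ΣM about A: T·sin39°·6.2 − 250·3.1 − 550·3.6 = 0 → T = 2755/(6.2·0.62932) = 706.087 ≈ 706.1 N.
ΣF_x = 0: A_x − T·cos39° = 0 → A_x = 706.087 × 0.777146 = 548.7 N.
ΣF_y = 0: A_y + T·sin39° − 250 − 550 = 0 → A_y = 800 − 706.087 × 0.62932 = 355.6 N.

T = 706.1 N, A_x = 548.7 N, A_y = 355.6 N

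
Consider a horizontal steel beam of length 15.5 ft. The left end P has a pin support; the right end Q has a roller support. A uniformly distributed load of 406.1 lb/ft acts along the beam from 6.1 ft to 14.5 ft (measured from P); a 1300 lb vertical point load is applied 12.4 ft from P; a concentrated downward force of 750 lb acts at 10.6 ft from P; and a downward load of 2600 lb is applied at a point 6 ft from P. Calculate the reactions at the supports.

P_x = 0, P_y = 3235 lb, Q_y = 4826 lb

Resultant of the distributed load: 406.1 × 8.4 = 3411.24 lb at 10.3 ft from P.
Taking moments about P: Q_y·15.5 − (406.1·8.4)·10.3 − 1300·12.4 − 750·10.6 − 2600·6 = 0 → Q_y = 74805.772/15.5 = 4826.18 ≈ 4826 lb.
ΣF_y = 0: P_y + 4826.18 − 406.1·8.4 − 1300 − 750 − 2600 = 0 → P_y = 3235 lb.
ΣF_x = 0: no horizontal applied forces, so P_x = 0.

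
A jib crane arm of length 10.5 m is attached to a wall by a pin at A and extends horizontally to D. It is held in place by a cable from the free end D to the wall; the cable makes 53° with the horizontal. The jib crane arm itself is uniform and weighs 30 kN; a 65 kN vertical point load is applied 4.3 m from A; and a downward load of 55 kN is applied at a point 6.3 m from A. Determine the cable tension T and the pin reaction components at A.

T = 93.43 kN, A_x = 56.23 kN, A_y = 75.38 kN

ΣM about A: T·sin53°·10.5 − 30·5.25 − 65·4.3 − 55·6.3 = 0 → T = 783.5/(10.5·0.798636) = 93.4331 ≈ 93.43 kN.
ΣF_x = 0: A_x − T·cos53° = 0 → A_x = 93.4331 × 0.601815 = 56.23 kN.
ΣF_y = 0: A_y + T·sin53° − 30 − 65 − 55 = 0 → A_y = 150 − 93.4331 × 0.798636 = 75.38 kN.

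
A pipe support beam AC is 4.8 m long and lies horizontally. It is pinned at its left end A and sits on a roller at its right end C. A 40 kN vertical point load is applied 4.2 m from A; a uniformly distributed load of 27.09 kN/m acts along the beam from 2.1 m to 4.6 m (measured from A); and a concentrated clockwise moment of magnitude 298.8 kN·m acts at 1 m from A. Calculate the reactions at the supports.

A_x = 0, A_y = -36.79 kN, C_y = 144.5 kN

Resultant of the distributed load: 27.09 × 2.5 = 67.725 kN at 3.35 m from A.
Moments about A: C_y·4.8 − 40·4.2 − (27.09·2.5)·3.35 − 298.8 = 0 → C_y = 693.67875/4.8 = 144.516 ≈ 144.5 kN.
ΣF_y = 0: A_y + 144.516 − 40 − 27.09·2.5 = 0 → A_y = -36.79 kN.
ΣF_x = 0: no horizontal applied forces, so A_x = 0.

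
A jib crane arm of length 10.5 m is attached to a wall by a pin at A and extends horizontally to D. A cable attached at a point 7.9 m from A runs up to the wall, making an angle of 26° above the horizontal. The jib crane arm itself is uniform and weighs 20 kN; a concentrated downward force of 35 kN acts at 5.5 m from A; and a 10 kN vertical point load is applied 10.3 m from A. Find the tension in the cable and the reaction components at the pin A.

ΣM about A: T·sin26°·7.9 − 20·5.25 − 35·5.5 − 10·10.3 = 0 → T = 400.5/(7.9·0.438371) = 115.647 ≈ 115.6 kN.
ΣF_x = 0: A_x − T·cos26° = 0 → A_x = 115.647 × 0.898794 = 103.9 kN.
ΣF_y = 0: A_y + T·sin26° − 20 − 35 − 10 = 0 → A_y = 65 − 115.647 × 0.438371 = 14.30 kN.

T = 115.6 kN, A_x = 103.9 kN, A_y = 14.30 kN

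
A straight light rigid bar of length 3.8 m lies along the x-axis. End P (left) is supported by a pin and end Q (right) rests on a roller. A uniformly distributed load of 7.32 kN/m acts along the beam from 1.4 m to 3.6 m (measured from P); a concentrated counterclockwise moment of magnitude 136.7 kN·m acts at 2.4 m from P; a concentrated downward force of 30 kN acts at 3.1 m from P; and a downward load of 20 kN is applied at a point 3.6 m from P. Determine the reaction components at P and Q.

P_x = 0, P_y = 48.06 kN, Q_y = 18.04 kN

Resultant of the distributed load: 7.32 × 2.2 = 16.104 kN at 2.5 m from P.
Moments about P: Q_y·3.8 − (7.32·2.2)·2.5 + 136.7 − 30·3.1 − 20·3.6 = 0 → Q_y = 68.56/3.8 = 18.0421 ≈ 18.04 kN.
ΣF_y = 0: P_y + 18.0421 − 7.32·2.2 − 30 − 20 = 0 → P_y = 48.06 kN.
ΣF_x = 0: no horizontal applied forces, so P_x = 0.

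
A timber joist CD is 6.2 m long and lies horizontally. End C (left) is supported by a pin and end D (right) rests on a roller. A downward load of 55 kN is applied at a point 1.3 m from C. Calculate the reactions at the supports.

C_x = 0, C_y = 43.47 kN, D_y = 11.53 kN

Taking moments about C: D_y·6.2 − 55·1.3 = 0 → D_y = 71.5/6.2 = 11.5323 ≈ 11.53 kN.
ΣF_y = 0: C_y + 11.5323 − 55 = 0 → C_y = 43.47 kN.
ΣF_x = 0: no horizontal applied forces, so C_x = 0.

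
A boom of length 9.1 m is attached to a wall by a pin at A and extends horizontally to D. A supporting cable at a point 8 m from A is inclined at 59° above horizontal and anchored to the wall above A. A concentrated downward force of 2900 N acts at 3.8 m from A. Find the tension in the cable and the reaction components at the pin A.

T = 1607 N, A_x = 827.7 N, A_y = 1522 N

ΣM about A: T·sin59°·8 − 2900·3.8 = 0 → T = 11020/(8·0.857167) = 1607.04 ≈ 1607 N.
ΣF_x = 0: A_x − T·cos59° = 0 → A_x = 1607.04 × 0.515038 = 827.7 N.
ΣF_y = 0: A_y + T·sin59° − 2900 = 0 → A_y = 2900 − 1607.04 × 0.857167 = 1522 N.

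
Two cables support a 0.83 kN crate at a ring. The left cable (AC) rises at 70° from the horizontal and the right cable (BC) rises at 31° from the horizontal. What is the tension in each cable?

T_AC = 0.7248 kN, T_BC = 0.2892 kN

ΣF_x = 0: −T_AC·cos70° + T_BC·cos31° = 0 → T_BC = 0.399012·T_AC.
ΣF_y = 0: T_AC·sin70° + T_BC·sin31° = 0.83.
Substitute: T_AC·(0.939693 + 0.399012·0.515038) = 0.83 → T_AC = 0.724765 ≈ 0.7248 kN.
Then T_BC = 0.399012 × 0.724765 = 0.2892 kN.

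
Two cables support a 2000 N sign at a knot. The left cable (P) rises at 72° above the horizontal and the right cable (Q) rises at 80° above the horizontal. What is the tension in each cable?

ΣF_x = 0: −T_P·cos72° + T_Q·cos80° = 0 → T_Q = 1.77956·T_P.
ΣF_y = 0: T_P·sin72° + T_Q·sin80° = 2000.
Substitute: T_P·(0.951057 + 1.77956·0.984808) = 2000 → T_P = 739.759 ≈ 739.8 N.
Then T_Q = 1.77956 × 739.759 = 1316 N.

T_P = 739.8 N, T_Q = 1316 N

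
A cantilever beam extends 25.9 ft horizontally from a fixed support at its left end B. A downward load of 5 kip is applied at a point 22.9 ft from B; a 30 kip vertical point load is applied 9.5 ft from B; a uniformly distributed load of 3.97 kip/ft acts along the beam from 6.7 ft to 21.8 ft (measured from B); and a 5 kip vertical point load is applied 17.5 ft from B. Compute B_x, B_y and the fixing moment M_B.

Resultant of the distributed load: 3.97 × 15.1 = 59.947 kip at 14.25 ft from B.
ΣF_x = 0: B_x = 0.
ΣF_y = 0: B_y − 5 − 30 − 3.97·15.1 − 5 = 0 → B_y = 99.95 kip.
ΣM about B: M_B − 5·22.9 − 30·9.5 − (3.97·15.1)·14.25 − 5·17.5 = 0 → M_B = 1341 kip·ft.

B_x = 0, B_y = 99.95 kip, M_B = 1341 kip·ft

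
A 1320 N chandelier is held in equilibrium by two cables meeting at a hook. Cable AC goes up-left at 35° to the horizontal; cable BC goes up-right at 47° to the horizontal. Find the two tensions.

ΣF_x = 0: −T_AC·cos35° + T_BC·cos47° = 0 → T_BC = 1.20111·T_AC.
ΣF_y = 0: T_AC·sin35° + T_BC·sin47° = 1320.
Substitute: T_AC·(0.573576 + 1.20111·0.731354) = 1320 → T_AC = 909.083 ≈ 909.1 N.
Then T_BC = 1.20111 × 909.083 = 1092 N.

T_AC = 909.1 N, T_BC = 1092 N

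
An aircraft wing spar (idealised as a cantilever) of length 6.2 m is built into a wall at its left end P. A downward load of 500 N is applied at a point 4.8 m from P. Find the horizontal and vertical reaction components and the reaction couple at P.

ΣF_x = 0: P_x = 0.
ΣF_y = 0: P_y − 500 = 0 → P_y = 500.0 N.
ΣM about P: M_P − 500·4.8 = 0 → M_P = 2400 N·m.

P_x = 0, P_y = 500.0 N, M_P = 2400 N·m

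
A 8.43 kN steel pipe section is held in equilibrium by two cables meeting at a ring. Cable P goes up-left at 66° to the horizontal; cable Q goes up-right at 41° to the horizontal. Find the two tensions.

ΣF_x = 0: −T_P·cos66° + T_Q·cos41° = 0 → T_Q = 0.538931·T_P.
ΣF_y = 0: T_P·sin66° + T_Q·sin41° = 8.43.
Substitute: T_P·(0.913545 + 0.538931·0.656059) = 8.43 → T_P = 6.65291 ≈ 6.653 kN.
Then T_Q = 0.538931 × 6.65291 = 3.585 kN.

T_P = 6.653 kN, T_Q = 3.585 kN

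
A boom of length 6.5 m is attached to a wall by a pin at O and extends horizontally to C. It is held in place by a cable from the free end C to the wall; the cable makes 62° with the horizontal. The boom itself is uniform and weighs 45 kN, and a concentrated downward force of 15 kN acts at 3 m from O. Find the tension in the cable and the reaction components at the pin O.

ΣM about O: T·sin62°·6.5 − 45·3.25 − 15·3 = 0 → T = 191.25/(6.5·0.882948) = 33.3237 ≈ 33.32 kN.
ΣF_x = 0: O_x − T·cos62° = 0 → O_x = 33.3237 × 0.469472 = 15.64 kN.
ΣF_y = 0: O_y + T·sin62° − 45 − 15 = 0 → O_y = 60 − 33.3237 × 0.882948 = 30.58 kN.

T = 33.32 kN, O_x = 15.64 kN, O_y = 30.58 kN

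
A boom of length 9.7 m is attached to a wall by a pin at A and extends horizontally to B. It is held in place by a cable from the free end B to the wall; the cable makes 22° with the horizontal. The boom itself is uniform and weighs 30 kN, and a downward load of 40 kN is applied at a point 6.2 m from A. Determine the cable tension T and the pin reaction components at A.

ΣM about A: T·sin22°·9.7 − 30·4.85 − 40·6.2 = 0 → T = 393.5/(9.7·0.374607) = 108.292 ≈ 108.3 kN.
ΣF_x = 0: A_x − T·cos22° = 0 → A_x = 108.292 × 0.927184 = 100.4 kN.
ΣF_y = 0: A_y + T·sin22° − 30 − 40 = 0 → A_y = 70 − 108.292 × 0.374607 = 29.43 kN.

T = 108.3 kN, A_x = 100.4 kN, A_y = 29.43 kN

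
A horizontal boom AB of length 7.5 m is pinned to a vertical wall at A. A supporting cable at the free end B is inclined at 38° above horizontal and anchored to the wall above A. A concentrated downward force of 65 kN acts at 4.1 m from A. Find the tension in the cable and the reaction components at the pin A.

ΣM about A: T·sin38°·7.5 − 65·4.1 = 0 → T = 266.5/(7.5·0.615661) = 57.7157 ≈ 57.72 kN.
ΣF_x = 0: A_x − T·cos38° = 0 → A_x = 57.7157 × 0.788011 = 45.48 kN.
ΣF_y = 0: A_y + T·sin38° − 65 = 0 → A_y = 65 − 57.7157 × 0.615661 = 29.47 kN.

T = 57.72 kN, A_x = 45.48 kN, A_y = 29.47 kN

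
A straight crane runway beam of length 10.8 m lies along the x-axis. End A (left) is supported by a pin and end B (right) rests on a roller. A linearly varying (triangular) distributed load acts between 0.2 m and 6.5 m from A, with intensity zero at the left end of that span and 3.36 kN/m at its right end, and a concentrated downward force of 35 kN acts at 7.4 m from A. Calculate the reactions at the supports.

Resultant of the triangular load: ½ × 3.36 × 6.3 = 10.584 kN, acting at 4.4 m from A (one-third of the span from the peak).
ΣM about A: B_y·10.8 − (½·3.36·6.3)·4.4 − 35·7.4 = 0 → B_y = 305.5696/10.8 = 28.2935 ≈ 28.29 kN.
ΣF_y = 0: A_y + 28.2935 − ½·3.36·6.3 − 35 = 0 → A_y = 17.29 kN.
ΣF_x = 0: no horizontal applied forces, so A_x = 0.

A_x = 0, A_y = 17.29 kN, B_y = 28.29 kN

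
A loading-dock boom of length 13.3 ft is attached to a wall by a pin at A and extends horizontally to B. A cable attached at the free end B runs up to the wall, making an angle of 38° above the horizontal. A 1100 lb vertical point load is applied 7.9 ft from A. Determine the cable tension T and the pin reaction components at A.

ΣM about A: T·sin38°·13.3 − 1100·7.9 = 0 → T = 8690/(13.3·0.615661) = 1061.27 ≈ 1061 lb.
ΣF_x = 0: A_x − T·cos38° = 0 → A_x = 1061.27 × 0.788011 = 836.3 lb.
ΣF_y = 0: A_y + T·sin38° − 1100 = 0 → A_y = 1100 − 1061.27 × 0.615661 = 446.6 lb.

T = 1061 lb, A_x = 836.3 lb, A_y = 446.6 lb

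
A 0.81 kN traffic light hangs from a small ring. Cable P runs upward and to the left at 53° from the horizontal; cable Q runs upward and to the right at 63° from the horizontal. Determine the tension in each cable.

T_P = 0.4091 kN, T_Q = 0.5424 kN

ΣF_x = 0: −T_P·cos53° + T_Q·cos63° = 0 → T_Q = 1.32561·T_P.
ΣF_y = 0: T_P·sin53° + T_Q·sin63° = 0.81.
Substitute: T_P·(0.798636 + 1.32561·0.891007) = 0.81 → T_P = 0.40914 ≈ 0.4091 kN.
Then T_Q = 1.32561 × 0.40914 = 0.5424 kN.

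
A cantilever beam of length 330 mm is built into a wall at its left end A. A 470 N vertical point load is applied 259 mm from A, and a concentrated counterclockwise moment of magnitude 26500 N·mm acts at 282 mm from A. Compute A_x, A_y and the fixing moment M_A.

A_x = 0, A_y = 470.0 N, M_A = 95230 N·mm

ΣF_x = 0: A_x = 0.
ΣF_y = 0: A_y − 470 = 0 → A_y = 470.0 N.
ΣM about A: M_A − 470·259 + 26500 = 0 → M_A = 95230 N·mm.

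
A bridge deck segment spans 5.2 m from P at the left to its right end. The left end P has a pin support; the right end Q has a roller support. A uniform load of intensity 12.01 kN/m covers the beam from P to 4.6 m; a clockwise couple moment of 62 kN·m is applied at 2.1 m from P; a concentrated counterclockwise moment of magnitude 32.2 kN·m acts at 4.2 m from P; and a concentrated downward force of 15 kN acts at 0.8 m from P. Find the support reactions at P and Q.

Resultant of the distributed load: 12.01 × 4.6 = 55.246 kN at 2.3 m from P.
ΣM about P: Q_y·5.2 − (12.01·4.6)·2.3 − 62 + 32.2 − 15·0.8 = 0 → Q_y = 168.8658/5.2 = 32.4742 ≈ 32.47 kN.
ΣF_y = 0: P_y + 32.4742 − 12.01·4.6 − 15 = 0 → P_y = 37.77 kN.
ΣF_x = 0: no horizontal applied forces, so P_x = 0.

P_x = 0, P_y = 37.77 kN, Q_y = 32.47 kN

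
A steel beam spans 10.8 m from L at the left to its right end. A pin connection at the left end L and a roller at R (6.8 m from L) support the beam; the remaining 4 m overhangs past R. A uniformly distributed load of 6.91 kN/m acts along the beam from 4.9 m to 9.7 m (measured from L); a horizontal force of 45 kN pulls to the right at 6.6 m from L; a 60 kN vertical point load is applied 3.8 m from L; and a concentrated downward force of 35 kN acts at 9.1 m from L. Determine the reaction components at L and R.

Resultant of the distributed load: 6.91 × 4.8 = 33.168 kN at 7.3 m from L.
Taking moments about L: R_y·6.8 − (6.91·4.8)·7.3 − 60·3.8 − 35·9.1 = 0 → R_y = 788.6264/6.8 = 115.974 ≈ 116.0 kN.
ΣF_y = 0: L_y + 115.974 − 6.91·4.8 − 60 − 35 = 0 → L_y = 12.19 kN.
ΣF_x = 0: L_x + 45 = 0 → L_x = -45.00 kN.

L_x = -45.00 kN, L_y = 12.19 kN, R_y = 116.0 kN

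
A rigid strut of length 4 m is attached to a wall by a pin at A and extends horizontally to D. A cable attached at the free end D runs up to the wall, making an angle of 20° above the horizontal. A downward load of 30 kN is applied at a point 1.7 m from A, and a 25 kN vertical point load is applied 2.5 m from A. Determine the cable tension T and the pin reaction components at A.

T = 82.96 kN, A_x = 77.96 kN, A_y = 26.62 kN

ΣM about A: T·sin20°·4 − 30·1.7 − 25·2.5 = 0 → T = 113.5/(4·0.34202) = 82.963 ≈ 82.96 kN.
ΣF_x = 0: A_x − T·cos20° = 0 → A_x = 82.963 × 0.939693 = 77.96 kN.
ΣF_y = 0: A_y + T·sin20° − 30 − 25 = 0 → A_y = 55 − 82.963 × 0.34202 = 26.62 kN.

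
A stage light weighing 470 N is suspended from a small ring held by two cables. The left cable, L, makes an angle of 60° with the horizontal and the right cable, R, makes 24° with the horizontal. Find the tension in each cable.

ΣF_x = 0: −T_L·cos60° + T_R·cos24° = 0 → T_R = 0.547318·T_L.
ΣF_y = 0: T_L·sin60° + T_R·sin24° = 470.
Substitute: T_L·(0.866025 + 0.547318·0.406737) = 470 → T_L = 431.732 ≈ 431.7 N.
Then T_R = 0.547318 × 431.732 = 236.3 N.

T_L = 431.7 N, T_R = 236.3 N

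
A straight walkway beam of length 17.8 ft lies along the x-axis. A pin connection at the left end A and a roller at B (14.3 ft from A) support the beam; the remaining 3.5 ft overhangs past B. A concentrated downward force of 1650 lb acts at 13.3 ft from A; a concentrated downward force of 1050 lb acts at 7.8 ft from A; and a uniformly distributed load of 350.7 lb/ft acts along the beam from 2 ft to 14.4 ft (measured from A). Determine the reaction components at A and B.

A_x = 0, A_y = 2448 lb, B_y = 4601 lb

Resultant of the distributed load: 350.7 × 12.4 = 4348.68 lb at 8.2 ft from A.
ΣM about A: B_y·14.3 − 1650·13.3 − 1050·7.8 − (350.7·12.4)·8.2 = 0 → B_y = 65794.176/14.3 = 4600.99 ≈ 4601 lb.
ΣF_y = 0: A_y + 4600.99 − 1650 − 1050 − 350.7·12.4 = 0 → A_y = 2448 lb.
ΣF_x = 0: no horizontal applied forces, so A_x = 0.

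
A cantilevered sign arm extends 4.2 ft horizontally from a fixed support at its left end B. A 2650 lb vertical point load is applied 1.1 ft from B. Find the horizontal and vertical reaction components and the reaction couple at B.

ΣF_x = 0: B_x = 0.
ΣF_y = 0: B_y − 2650 = 0 → B_y = 2650 lb.
ΣM about B: M_B − 2650·1.1 = 0 → M_B = 2915 lb·ft.

B_x = 0, B_y = 2650 lb, M_B = 2915 lb·ft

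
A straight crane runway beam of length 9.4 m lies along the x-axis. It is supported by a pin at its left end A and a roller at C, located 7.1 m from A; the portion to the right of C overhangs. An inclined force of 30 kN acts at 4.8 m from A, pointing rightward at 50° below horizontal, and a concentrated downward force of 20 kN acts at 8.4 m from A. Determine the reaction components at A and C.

Moments about A: C_y·7.1 − 30·sin50°·4.8 − 20·8.4 = 0 → C_y = 278.31/7.1 = 39.1986 ≈ 39.20 kN.
ΣF_y = 0: A_y + 39.1986 − 30·sin50° − 20 = 0 → A_y = 3.783 kN.
ΣF_x = 0: A_x + 30·cos50° = 0 → A_x = -19.28 kN.

A_x = -19.28 kN, A_y = 3.783 kN, C_y = 39.20 kN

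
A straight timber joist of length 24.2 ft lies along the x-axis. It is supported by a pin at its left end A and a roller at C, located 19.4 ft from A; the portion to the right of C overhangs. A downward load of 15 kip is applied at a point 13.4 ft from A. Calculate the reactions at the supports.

A_x = 0, A_y = 4.639 kip, C_y = 10.36 kip

Taking moments about A: C_y·19.4 − 15·13.4 = 0 → C_y = 201/19.4 = 10.3608 ≈ 10.36 kip.
ΣF_y = 0: A_y + 10.3608 − 15 = 0 → A_y = 4.639 kip.
ΣF_x = 0: no horizontal applied forces, so A_x = 0.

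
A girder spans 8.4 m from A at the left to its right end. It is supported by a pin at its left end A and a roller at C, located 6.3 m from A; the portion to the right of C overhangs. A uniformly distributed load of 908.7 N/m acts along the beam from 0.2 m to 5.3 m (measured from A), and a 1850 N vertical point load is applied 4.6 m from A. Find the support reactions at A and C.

A_x = 0, A_y = 3111 N, C_y = 3374 N

Resultant of the distributed load: 908.7 × 5.1 = 4634.37 N at 2.75 m from A.
Taking moments about A: C_y·6.3 − (908.7·5.1)·2.75 − 1850·4.6 = 0 → C_y = 21254.5175/6.3 = 3373.73 ≈ 3374 N.
ΣF_y = 0: A_y + 3373.73 − 908.7·5.1 − 1850 = 0 → A_y = 3111 N.
ΣF_x = 0: no horizontal applied forces, so A_x = 0.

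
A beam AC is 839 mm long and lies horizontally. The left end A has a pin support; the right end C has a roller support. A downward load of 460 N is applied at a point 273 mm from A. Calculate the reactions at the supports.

A_x = 0, A_y = 310.3 N, C_y = 149.7 N

Taking moments about A: C_y·839 − 460·273 = 0 → C_y = 125580/839 = 149.678 ≈ 149.7 N.
ΣF_y = 0: A_y + 149.678 − 460 = 0 → A_y = 310.3 N.
ΣF_x = 0: no horizontal applied forces, so A_x = 0.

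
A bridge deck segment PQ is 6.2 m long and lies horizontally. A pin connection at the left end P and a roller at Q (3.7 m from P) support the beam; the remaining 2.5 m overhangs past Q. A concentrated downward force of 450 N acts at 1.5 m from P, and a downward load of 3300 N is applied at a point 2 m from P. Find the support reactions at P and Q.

ΣM about P: Q_y·3.7 − 450·1.5 − 3300·2 = 0 → Q_y = 7275/3.7 = 1966.22 ≈ 1966 N.
ΣF_y = 0: P_y + 1966.22 − 450 − 3300 = 0 → P_y = 1784 N.
ΣF_x = 0: no horizontal applied forces, so P_x = 0.

P_x = 0, P_y = 1784 N, Q_y = 1966 N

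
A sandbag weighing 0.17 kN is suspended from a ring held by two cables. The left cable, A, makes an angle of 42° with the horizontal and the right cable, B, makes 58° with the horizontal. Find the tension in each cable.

T_A = 0.09148 kN, T_B = 0.1283 kN

ΣF_x = 0: −T_A·cos42° + T_B·cos58° = 0 → T_B = 1.40237·T_A.
ΣF_y = 0: T_A·sin42° + T_B·sin58° = 0.17.
Substitute: T_A·(0.669131 + 1.40237·0.848048) = 0.17 → T_A = 0.0914761 ≈ 0.09148 kN.
Then T_B = 1.40237 × 0.0914761 = 0.1283 kN.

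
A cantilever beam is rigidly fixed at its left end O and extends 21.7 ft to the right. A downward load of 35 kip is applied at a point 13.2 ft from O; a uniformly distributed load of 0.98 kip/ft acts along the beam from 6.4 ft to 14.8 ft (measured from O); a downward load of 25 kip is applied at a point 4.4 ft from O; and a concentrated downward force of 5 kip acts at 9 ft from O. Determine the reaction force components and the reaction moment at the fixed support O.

Resultant of the distributed load: 0.98 × 8.4 = 8.232 kip at 10.6 ft from O.
ΣF_x = 0: O_x = 0.
ΣF_y = 0: O_y − 35 − 0.98·8.4 − 25 − 5 = 0 → O_y = 73.23 kip.
ΣM about O: M_O − 35·13.2 − (0.98·8.4)·10.6 − 25·4.4 − 5·9 = 0 → M_O = 704.3 kip·ft.

O_x = 0, O_y = 73.23 kip, M_O = 704.3 kip·ft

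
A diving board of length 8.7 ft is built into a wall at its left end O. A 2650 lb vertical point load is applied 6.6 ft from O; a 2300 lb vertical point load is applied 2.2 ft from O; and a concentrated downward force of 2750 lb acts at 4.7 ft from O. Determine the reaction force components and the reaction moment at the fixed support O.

O_x = 0, O_y = 7700 lb, M_O = 35480 lb·ft

ΣF_x = 0: O_x = 0.
ΣF_y = 0: O_y − 2650 − 2300 − 2750 = 0 → O_y = 7700 lb.
ΣM about O: M_O − 2650·6.6 − 2300·2.2 − 2750·4.7 = 0 → M_O = 35480 lb·ft.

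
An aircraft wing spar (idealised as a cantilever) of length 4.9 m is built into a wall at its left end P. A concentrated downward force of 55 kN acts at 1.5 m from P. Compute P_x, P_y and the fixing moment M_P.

P_x = 0, P_y = 55.00 kN, M_P = 82.50 kN·m

ΣF_x = 0: P_x = 0.
ΣF_y = 0: P_y − 55 = 0 → P_y = 55.00 kN.
ΣM about P: M_P − 55·1.5 = 0 → M_P = 82.50 kN·m.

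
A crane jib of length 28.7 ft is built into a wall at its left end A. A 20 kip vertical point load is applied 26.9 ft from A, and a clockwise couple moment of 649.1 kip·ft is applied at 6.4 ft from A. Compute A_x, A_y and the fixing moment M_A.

A_x = 0, A_y = 20.00 kip, M_A = 1187 kip·ft

ΣF_x = 0: A_x = 0.
ΣF_y = 0: A_y − 20 = 0 → A_y = 20.00 kip.
ΣM about A: M_A − 20·26.9 − 649.1 = 0 → M_A = 1187 kip·ft.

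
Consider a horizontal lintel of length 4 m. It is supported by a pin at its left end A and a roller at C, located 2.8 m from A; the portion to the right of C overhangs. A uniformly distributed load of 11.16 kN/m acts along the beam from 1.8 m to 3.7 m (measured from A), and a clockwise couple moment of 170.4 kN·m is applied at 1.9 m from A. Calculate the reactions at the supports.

A_x = 0, A_y = -60.48 kN, C_y = 81.68 kN

Resultant of the distributed load: 11.16 × 1.9 = 21.204 kN at 2.75 m from A.
ΣM about A: C_y·2.8 − (11.16·1.9)·2.75 − 170.4 = 0 → C_y = 228.711/2.8 = 81.6825 ≈ 81.68 kN.
ΣF_y = 0: A_y + 81.6825 − 11.16·1.9 = 0 → A_y = -60.48 kN.
ΣF_x = 0: no horizontal applied forces, so A_x = 0.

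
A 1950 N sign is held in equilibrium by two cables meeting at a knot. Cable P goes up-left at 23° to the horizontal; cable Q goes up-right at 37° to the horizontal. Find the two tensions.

ΣF_x = 0: −T_P·cos23° + T_Q·cos37° = 0 → T_Q = 1.1526·T_P.
ΣF_y = 0: T_P·sin23° + T_Q·sin37° = 1950.
Substitute: T_P·(0.390731 + 1.1526·0.601815) = 1950 → T_P = 1798.26 ≈ 1798 N.
Then T_Q = 1.1526 × 1798.26 = 2073 N.

T_P = 1798 N, T_Q = 2073 N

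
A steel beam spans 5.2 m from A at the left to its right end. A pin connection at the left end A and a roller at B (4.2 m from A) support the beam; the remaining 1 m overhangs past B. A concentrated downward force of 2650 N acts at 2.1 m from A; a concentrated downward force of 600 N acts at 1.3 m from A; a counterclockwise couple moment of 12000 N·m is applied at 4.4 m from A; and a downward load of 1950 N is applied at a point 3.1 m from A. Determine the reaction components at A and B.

Moments about A: B_y·4.2 − 2650·2.1 − 600·1.3 + 12000 − 1950·3.1 = 0 → B_y = 390/4.2 = 92.8571 ≈ 92.86 N.
ΣF_y = 0: A_y + 92.8571 − 2650 − 600 − 1950 = 0 → A_y = 5107 N.
ΣF_x = 0: no horizontal applied forces, so A_x = 0.

A_x = 0, A_y = 5107 N, B_y = 92.86 N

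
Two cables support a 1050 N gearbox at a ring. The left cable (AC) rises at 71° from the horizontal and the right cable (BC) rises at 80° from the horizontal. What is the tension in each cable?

T_AC = 376.1 N, T_BC = 705.1 N

ΣF_x = 0: −T_AC·cos71° + T_BC·cos80° = 0 → T_BC = 1.87487·T_AC.
ΣF_y = 0: T_AC·sin71° + T_BC·sin80° = 1050.
Substitute: T_AC·(0.945519 + 1.87487·0.984808) = 1050 → T_AC = 376.087 ≈ 376.1 N.
Then T_BC = 1.87487 × 376.087 = 705.1 N.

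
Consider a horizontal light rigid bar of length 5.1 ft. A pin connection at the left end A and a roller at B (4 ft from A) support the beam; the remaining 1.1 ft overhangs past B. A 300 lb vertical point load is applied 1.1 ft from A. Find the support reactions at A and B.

ΣM about A: B_y·4 − 300·1.1 = 0 → B_y = 330/4 = 82.50 lb.
ΣF_y = 0: A_y + 82.5 − 300 = 0 → A_y = 217.5 lb.
ΣF_x = 0: no horizontal applied forces, so A_x = 0.

A_x = 0, A_y = 217.5 lb, B_y = 82.50 lb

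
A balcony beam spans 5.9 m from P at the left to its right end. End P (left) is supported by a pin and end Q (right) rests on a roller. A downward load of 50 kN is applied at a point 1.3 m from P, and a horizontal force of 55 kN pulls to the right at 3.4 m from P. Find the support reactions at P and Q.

Taking moments about P: Q_y·5.9 − 50·1.3 = 0 → Q_y = 65/5.9 = 11.0169 ≈ 11.02 kN.
ΣF_y = 0: P_y + 11.0169 − 50 = 0 → P_y = 38.98 kN.
ΣF_x = 0: P_x + 55 = 0 → P_x = -55.00 kN.

P_x = -55.00 kN, P_y = 38.98 kN, Q_y = 11.02 kN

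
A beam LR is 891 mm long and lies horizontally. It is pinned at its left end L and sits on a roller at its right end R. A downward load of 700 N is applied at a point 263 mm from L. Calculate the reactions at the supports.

L_x = 0, L_y = 493.4 N, R_y = 206.6 N

Moments about L: R_y·891 − 700·263 = 0 → R_y = 184100/891 = 206.622 ≈ 206.6 N.
ΣF_y = 0: L_y + 206.622 − 700 = 0 → L_y = 493.4 N.
ΣF_x = 0: no horizontal applied forces, so L_x = 0.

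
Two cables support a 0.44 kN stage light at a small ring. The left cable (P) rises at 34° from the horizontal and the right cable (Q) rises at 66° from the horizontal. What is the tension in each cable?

ΣF_x = 0: −T_P·cos34° + T_Q·cos66° = 0 → T_Q = 2.03827·T_P.
ΣF_y = 0: T_P·sin34° + T_Q·sin66° = 0.44.
Substitute: T_P·(0.559193 + 2.03827·0.913545) = 0.44 → T_P = 0.181725 ≈ 0.1817 kN.
Then T_Q = 2.03827 × 0.181725 = 0.3704 kN.

T_P = 0.1817 kN, T_Q = 0.3704 kN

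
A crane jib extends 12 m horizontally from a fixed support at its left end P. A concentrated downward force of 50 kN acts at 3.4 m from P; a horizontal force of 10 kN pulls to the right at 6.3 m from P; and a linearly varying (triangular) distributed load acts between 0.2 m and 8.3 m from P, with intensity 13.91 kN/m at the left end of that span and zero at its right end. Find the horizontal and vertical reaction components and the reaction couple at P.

P_x = -10.00 kN, P_y = 106.3 kN, M_P = 333.4 kN·m

Resultant of the triangular load: ½ × 13.91 × 8.1 = 56.3355 kN, acting at 2.9 m from P (one-third of the span from the peak).
ΣF_x = 0: P_x + 10 = 0 → P_x = -10.00 kN.
ΣF_y = 0: P_y − 50 − ½·13.91·8.1 = 0 → P_y = 106.3 kN.
ΣM about P: M_P − 50·3.4 − (½·13.91·8.1)·2.9 = 0 → M_P = 333.4 kN·m.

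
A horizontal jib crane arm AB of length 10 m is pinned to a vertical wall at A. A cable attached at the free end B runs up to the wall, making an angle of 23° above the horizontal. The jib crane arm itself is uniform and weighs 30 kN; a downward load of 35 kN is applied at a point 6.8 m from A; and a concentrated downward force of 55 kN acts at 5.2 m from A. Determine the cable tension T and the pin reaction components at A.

ΣM about A: T·sin23°·10 − 30·5 − 35·6.8 − 55·5.2 = 0 → T = 674/(10·0.390731) = 172.497 ≈ 172.5 kN.
ΣF_x = 0: A_x − T·cos23° = 0 → A_x = 172.497 × 0.920505 = 158.8 kN.
ΣF_y = 0: A_y + T·sin23° − 30 − 35 − 55 = 0 → A_y = 120 − 172.497 × 0.390731 = 52.60 kN.

T = 172.5 kN, A_x = 158.8 kN, A_y = 52.60 kN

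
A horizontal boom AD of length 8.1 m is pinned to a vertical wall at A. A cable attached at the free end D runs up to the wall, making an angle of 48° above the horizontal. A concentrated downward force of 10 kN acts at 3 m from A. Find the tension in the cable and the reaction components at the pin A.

T = 4.984 kN, A_x = 3.335 kN, A_y = 6.296 kN

ΣM about A: T·sin48°·8.1 − 10·3 = 0 → T = 30/(8.1·0.743145) = 4.98382 ≈ 4.984 kN.
ΣF_x = 0: A_x − T·cos48° = 0 → A_x = 4.98382 × 0.669131 = 3.335 kN.
ΣF_y = 0: A_y + T·sin48° − 10 = 0 → A_y = 10 − 4.98382 × 0.743145 = 6.296 kN.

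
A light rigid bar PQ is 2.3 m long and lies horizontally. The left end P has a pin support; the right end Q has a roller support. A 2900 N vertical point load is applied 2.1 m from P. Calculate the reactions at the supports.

P_x = 0, P_y = 252.2 N, Q_y = 2648 N

ΣM about P: Q_y·2.3 − 2900·2.1 = 0 → Q_y = 6090/2.3 = 2647.83 ≈ 2648 N.
ΣF_y = 0: P_y + 2647.83 − 2900 = 0 → P_y = 252.2 N.
ΣF_x = 0: no horizontal applied forces, so P_x = 0.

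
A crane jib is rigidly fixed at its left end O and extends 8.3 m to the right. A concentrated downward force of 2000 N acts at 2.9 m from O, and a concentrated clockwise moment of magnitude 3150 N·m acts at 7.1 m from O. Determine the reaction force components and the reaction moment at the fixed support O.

ΣF_x = 0: O_x = 0.
ΣF_y = 0: O_y − 2000 = 0 → O_y = 2000 N.
ΣM about O: M_O − 2000·2.9 − 3150 = 0 → M_O = 8950 N·m.

O_x = 0, O_y = 2000 N, M_O = 8950 N·m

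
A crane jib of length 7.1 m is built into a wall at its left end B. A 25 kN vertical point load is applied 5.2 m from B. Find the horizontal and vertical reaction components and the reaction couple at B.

B_x = 0, B_y = 25.00 kN, M_B = 130.0 kN·m

ΣF_x = 0: B_x = 0.
ΣF_y = 0: B_y − 25 = 0 → B_y = 25.00 kN.
ΣM about B: M_B − 25·5.2 = 0 → M_B = 130.0 kN·m.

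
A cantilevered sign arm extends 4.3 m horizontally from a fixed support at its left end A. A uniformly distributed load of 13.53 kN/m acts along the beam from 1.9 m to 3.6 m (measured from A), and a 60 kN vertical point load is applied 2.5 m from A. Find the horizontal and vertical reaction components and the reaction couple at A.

A_x = 0, A_y = 83.00 kN, M_A = 213.3 kN·m

Resultant of the distributed load: 13.53 × 1.7 = 23.001 kN at 2.75 m from A.
ΣF_x = 0: A_x = 0.
ΣF_y = 0: A_y − 13.53·1.7 − 60 = 0 → A_y = 83.00 kN.
ΣM about A: M_A − (13.53·1.7)·2.75 − 60·2.5 = 0 → M_A = 213.3 kN·m.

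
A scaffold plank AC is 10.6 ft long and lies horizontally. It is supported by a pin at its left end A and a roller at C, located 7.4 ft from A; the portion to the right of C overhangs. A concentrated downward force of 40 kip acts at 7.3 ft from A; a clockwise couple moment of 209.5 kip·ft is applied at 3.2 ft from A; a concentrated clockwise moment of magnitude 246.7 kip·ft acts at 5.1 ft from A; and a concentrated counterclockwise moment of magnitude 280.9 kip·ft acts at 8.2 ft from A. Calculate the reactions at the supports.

A_x = 0, A_y = -23.15 kip, C_y = 63.15 kip

Taking moments about A: C_y·7.4 − 40·7.3 − 209.5 − 246.7 + 280.9 = 0 → C_y = 467.3/7.4 = 63.1486 ≈ 63.15 kip.
ΣF_y = 0: A_y + 63.1486 − 40 = 0 → A_y = -23.15 kip.
ΣF_x = 0: no horizontal applied forces, so A_x = 0.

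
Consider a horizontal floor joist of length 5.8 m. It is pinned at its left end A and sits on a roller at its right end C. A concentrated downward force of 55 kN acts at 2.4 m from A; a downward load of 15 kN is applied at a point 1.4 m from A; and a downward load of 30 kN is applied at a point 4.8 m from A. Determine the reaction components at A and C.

A_x = 0, A_y = 48.79 kN, C_y = 51.21 kN

Moments about A: C_y·5.8 − 55·2.4 − 15·1.4 − 30·4.8 = 0 → C_y = 297/5.8 = 51.2069 ≈ 51.21 kN.
ΣF_y = 0: A_y + 51.2069 − 55 − 15 − 30 = 0 → A_y = 48.79 kN.
ΣF_x = 0: no horizontal applied forces, so A_x = 0.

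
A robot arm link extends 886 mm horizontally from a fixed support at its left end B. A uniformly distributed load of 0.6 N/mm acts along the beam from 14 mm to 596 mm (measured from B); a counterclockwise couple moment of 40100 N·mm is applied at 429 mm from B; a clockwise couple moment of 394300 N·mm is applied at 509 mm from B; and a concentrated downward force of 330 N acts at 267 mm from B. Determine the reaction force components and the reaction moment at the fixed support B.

Resultant of the distributed load: 0.6 × 582 = 349.2 N at 305 mm from B.
ΣF_x = 0: B_x = 0.
ΣF_y = 0: B_y − 0.6·582 − 330 = 0 → B_y = 679.2 N.
ΣM about B: M_B − (0.6·582)·305 + 40100 − 394300 − 330·267 = 0 → M_B = 548800 N·mm.

B_x = 0, B_y = 679.2 N, M_B = 548800 N·mm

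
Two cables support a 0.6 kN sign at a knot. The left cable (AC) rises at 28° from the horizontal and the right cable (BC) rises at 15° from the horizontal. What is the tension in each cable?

T_AC = 0.8498 kN, T_BC = 0.7768 kN

ΣF_x = 0: −T_AC·cos28° + T_BC·cos15° = 0 → T_BC = 0.914095·T_AC.
ΣF_y = 0: T_AC·sin28° + T_BC·sin15° = 0.6.
Substitute: T_AC·(0.469472 + 0.914095·0.258819) = 0.6 → T_AC = 0.84979 ≈ 0.8498 kN.
Then T_BC = 0.914095 × 0.84979 = 0.7768 kN.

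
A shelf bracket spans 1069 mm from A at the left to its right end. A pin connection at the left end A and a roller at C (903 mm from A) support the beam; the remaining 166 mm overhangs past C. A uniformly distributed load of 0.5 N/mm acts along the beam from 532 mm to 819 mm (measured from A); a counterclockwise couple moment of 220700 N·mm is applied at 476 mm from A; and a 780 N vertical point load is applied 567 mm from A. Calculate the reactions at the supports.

Resultant of the distributed load: 0.5 × 287 = 143.5 N at 675.5 mm from A.
Moments about A: C_y·903 − (0.5·287)·675.5 + 220700 − 780·567 = 0 → C_y = 318494.25/903 = 352.707 ≈ 352.7 N.
ΣF_y = 0: A_y + 352.707 − 0.5·287 − 780 = 0 → A_y = 570.8 N.
ΣF_x = 0: no horizontal applied forces, so A_x = 0.

A_x = 0, A_y = 570.8 N, C_y = 352.7 N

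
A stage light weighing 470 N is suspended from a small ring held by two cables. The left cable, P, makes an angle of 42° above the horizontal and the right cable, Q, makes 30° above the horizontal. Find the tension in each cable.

ΣF_x = 0: −T_P·cos42° + T_Q·cos30° = 0 → T_Q = 0.85811·T_P.
ΣF_y = 0: T_P·sin42° + T_Q·sin30° = 470.
Substitute: T_P·(0.669131 + 0.85811·0.5) = 470 → T_P = 427.979 ≈ 428.0 N.
Then T_Q = 0.85811 × 427.979 = 367.3 N.

T_P = 428.0 N, T_Q = 367.3 N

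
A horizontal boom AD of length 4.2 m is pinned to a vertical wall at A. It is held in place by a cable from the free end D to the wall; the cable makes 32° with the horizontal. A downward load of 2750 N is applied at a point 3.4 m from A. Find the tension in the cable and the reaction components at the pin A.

T = 4201 N, A_x = 3563 N, A_y = 523.8 N

ΣM about A: T·sin32°·4.2 − 2750·3.4 = 0 → T = 9350/(4.2·0.529919) = 4201 N.
ΣF_x = 0: A_x − T·cos32° = 0 → A_x = 4201 × 0.848048 = 3563 N.
ΣF_y = 0: A_y + T·sin32° − 2750 = 0 → A_y = 2750 − 4201 × 0.529919 = 523.8 N.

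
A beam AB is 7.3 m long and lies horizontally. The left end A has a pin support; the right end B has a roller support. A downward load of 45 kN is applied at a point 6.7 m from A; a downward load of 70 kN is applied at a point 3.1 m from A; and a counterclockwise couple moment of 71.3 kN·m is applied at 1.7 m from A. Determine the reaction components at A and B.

A_x = 0, A_y = 53.74 kN, B_y = 61.26 kN

Taking moments about A: B_y·7.3 − 45·6.7 − 70·3.1 + 71.3 = 0 → B_y = 447.2/7.3 = 61.2603 ≈ 61.26 kN.
ΣF_y = 0: A_y + 61.2603 − 45 − 70 = 0 → A_y = 53.74 kN.
ΣF_x = 0: no horizontal applied forces, so A_x = 0.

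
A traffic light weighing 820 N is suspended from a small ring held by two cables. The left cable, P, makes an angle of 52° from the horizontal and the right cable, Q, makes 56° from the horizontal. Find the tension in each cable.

T_P = 482.1 N, T_Q = 530.8 N

ΣF_x = 0: −T_P·cos52° + T_Q·cos56° = 0 → T_Q = 1.10098·T_P.
ΣF_y = 0: T_P·sin52° + T_Q·sin56° = 820.
Substitute: T_P·(0.788011 + 1.10098·0.829038) = 820 → T_P = 482.136 ≈ 482.1 N.
Then T_Q = 1.10098 × 482.136 = 530.8 N.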